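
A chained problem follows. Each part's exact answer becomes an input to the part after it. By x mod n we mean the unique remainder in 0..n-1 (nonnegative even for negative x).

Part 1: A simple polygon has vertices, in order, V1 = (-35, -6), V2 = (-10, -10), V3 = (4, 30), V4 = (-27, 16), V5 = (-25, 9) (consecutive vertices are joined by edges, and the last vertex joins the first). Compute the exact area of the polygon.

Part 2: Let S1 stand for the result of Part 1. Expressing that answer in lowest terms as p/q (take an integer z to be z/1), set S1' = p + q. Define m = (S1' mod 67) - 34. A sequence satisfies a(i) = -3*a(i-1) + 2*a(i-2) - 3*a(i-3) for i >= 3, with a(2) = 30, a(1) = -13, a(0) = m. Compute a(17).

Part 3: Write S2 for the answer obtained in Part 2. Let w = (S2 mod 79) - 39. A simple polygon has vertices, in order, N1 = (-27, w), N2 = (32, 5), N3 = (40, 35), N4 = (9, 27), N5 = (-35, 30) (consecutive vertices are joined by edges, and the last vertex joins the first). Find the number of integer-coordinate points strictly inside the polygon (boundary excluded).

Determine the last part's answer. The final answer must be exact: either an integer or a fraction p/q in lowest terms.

Part 1: cross terms: (-35*-10 - -10*-6)=290, (-10*30 - 4*-10)=-260, (4*16 - -27*30)=874, (-27*9 - -25*16)=157, (-25*-6 - -35*9)=465; twice the area = |1526| = 1526; area = 763; answer 763
Part 2: S1 = 763; threaded value p + q = 764; m = -7; a(3) = -3*(30) + 2*(-13) - 3*(-7) = -95; iterating: a(3)=-95, a(4)=384, a(5)=-1432, a(6)=5349, a(7)=-20063, a(8)=75183, a(9)=-281722, a(10)=1055721, a(11)=-3956156, a(12)=14825076, a(13)=-55554703, a(14)=208182729, a(15)=-780132821, a(16)=2923428030, a(17)=-10955097919; answer -10955097919
Part 3: S2 = -10955097919; w = -4; cross terms: (-27*5 - 32*-4)=-7, (32*35 - 40*5)=920, (40*27 - 9*35)=765, (9*30 - -35*27)=1215, (-35*-4 - -27*30)=950; twice the area = |3843| = 3843; area = 3843/2; boundary points = 1 + 2 + 1 + 1 + 2 = 7; strictly interior points = area - boundary/2 + 1 = 1919; answer 1919

1919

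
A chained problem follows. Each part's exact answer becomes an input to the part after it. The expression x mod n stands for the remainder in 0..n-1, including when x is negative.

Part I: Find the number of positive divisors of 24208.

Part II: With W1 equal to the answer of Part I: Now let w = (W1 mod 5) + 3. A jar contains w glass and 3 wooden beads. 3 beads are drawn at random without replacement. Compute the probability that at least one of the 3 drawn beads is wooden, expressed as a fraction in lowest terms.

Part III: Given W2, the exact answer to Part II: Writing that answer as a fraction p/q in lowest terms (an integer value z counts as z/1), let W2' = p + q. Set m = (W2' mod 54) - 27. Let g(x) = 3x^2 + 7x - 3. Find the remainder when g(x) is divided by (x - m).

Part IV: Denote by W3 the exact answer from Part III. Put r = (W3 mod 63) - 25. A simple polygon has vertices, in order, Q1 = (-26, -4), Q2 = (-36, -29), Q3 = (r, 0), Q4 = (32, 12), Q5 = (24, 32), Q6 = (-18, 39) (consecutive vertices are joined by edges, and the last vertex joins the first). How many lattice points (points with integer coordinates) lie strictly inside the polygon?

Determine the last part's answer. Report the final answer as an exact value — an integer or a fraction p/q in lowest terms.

Part I: 24208 = 2^4 * 17 * 89; number of divisors = (4+1) * (1+1) * (1+1) = 20; answer 20
Part II: W1 = 20; w = 3; total draws C(6,3) = 20; complement C(3,3) = 1; favorable 20 - 1 = 19; P = 19/20; answer 19/20
Part III: W2 = 19/20; threaded value p + q = 39; m = 12; remainder = value at the root: 3*(12)^2 + 7*(12)^1 - 3 = (432) + (84) + (-3) = 513; answer 513
Part IV: W3 = 513; r = -16; cross terms: (-26*-29 - -36*-4)=610, (-36*0 - -16*-29)=-464, (-16*12 - 32*0)=-192, (32*32 - 24*12)=736, (24*39 - -18*32)=1512, (-18*-4 - -26*39)=1086; twice the area = |3288| = 3288; area = 1644; boundary points = 5 + 1 + 12 + 4 + 7 + 1 = 30; strictly interior points = area - boundary/2 + 1 = 1630; answer 1630

1630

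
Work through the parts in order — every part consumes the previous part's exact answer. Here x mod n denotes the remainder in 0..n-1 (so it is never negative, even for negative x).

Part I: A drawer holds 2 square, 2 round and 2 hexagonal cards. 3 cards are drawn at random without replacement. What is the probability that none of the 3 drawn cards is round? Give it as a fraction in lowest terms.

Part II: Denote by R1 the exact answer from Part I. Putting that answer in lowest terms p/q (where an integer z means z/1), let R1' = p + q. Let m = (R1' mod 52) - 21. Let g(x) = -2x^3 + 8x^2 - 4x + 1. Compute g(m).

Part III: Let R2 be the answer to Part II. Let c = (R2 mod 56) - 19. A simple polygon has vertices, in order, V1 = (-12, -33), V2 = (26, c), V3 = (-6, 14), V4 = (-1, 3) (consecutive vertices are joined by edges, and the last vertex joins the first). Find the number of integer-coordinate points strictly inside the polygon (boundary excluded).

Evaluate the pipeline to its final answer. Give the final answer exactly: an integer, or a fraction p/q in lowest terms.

Part I: total draws C(6,3) = 20; favorable C(4,3) = 4; P = 1/5; answer 1/5
Part II: R1 = 1/5; threaded value p + q = 6; m = -15; -2*(-15)^3 + 8*(-15)^2 - 4*(-15)^1 + 1 = (6750) + (1800) + (60) + (1) = 8611; answer 8611
Part III: R2 = 8611; c = 24; cross terms: (-12*24 - 26*-33)=570, (26*14 - -6*24)=508, (-6*3 - -1*14)=-4, (-1*-33 - -12*3)=69; twice the area = |1143| = 1143; area = 1143/2; boundary points = 19 + 2 + 1 + 1 = 23; strictly interior points = area - boundary/2 + 1 = 561; answer 561

561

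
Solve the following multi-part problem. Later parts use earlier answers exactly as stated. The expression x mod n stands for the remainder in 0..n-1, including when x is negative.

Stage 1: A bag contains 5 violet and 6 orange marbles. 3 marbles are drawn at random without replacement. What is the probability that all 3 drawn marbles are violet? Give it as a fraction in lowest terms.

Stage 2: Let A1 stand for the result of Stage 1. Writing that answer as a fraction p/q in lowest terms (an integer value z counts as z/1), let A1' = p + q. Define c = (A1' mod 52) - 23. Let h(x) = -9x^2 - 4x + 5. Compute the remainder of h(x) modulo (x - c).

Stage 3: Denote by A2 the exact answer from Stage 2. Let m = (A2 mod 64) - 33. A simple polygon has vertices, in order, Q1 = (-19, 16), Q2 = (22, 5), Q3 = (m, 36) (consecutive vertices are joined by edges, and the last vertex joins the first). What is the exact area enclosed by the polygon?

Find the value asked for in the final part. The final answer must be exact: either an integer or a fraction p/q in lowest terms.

Stage 1: total draws C(11,3) = 165; favorable C(5,3) = 10; P = 2/33; answer 2/33
Stage 2: A1 = 2/33; threaded value p + q = 35; c = 12; remainder = value at the root: -9*(12)^2 - 4*(12)^1 + 5 = (-1296) + (-48) + (5) = -1339; answer -1339
Stage 3: A2 = -1339; m = -28; cross terms: (-19*5 - 22*16)=-447, (22*36 - -28*5)=932, (-28*16 - -19*36)=236; twice the area = |721| = 721; area = 721/2; answer 721/2

721/2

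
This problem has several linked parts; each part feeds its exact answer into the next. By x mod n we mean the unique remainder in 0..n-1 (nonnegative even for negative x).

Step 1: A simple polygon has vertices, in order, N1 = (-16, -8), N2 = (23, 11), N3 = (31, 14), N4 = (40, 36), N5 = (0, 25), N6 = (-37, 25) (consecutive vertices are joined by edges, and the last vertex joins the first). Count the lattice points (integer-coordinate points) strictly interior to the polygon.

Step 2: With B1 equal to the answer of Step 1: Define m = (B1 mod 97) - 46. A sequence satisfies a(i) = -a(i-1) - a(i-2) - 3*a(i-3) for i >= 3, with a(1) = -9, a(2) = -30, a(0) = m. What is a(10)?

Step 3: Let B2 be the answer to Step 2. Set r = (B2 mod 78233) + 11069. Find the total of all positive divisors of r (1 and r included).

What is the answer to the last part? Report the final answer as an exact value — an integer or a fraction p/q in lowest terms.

Step 1: cross terms: (-16*11 - 23*-8)=8, (23*14 - 31*11)=-19, (31*36 - 40*14)=556, (40*25 - 0*36)=1000, (0*25 - -37*25)=925, (-37*-8 - -16*25)=696; twice the area = |3166| = 3166; area = 1583; boundary points = 1 + 1 + 1 + 1 + 37 + 3 = 44; strictly interior points = area - boundary/2 + 1 = 1562; answer 1562
Step 2: B1 = 1562; m = -36; a(3) = -1*(-30) - 1*(-9) - 3*(-36) = 147; iterating: a(3)=147, a(4)=-90, a(5)=33, a(6)=-384, a(7)=621, a(8)=-336, a(9)=867, a(10)=-2394; answer -2394
Step 3: B2 = -2394; r = 86908; 86908 = 2^2 * 21727; sigma = (1 + 2 + 4) * (1 + 21727) = 7 * 21728 = 152096; answer 152096

152096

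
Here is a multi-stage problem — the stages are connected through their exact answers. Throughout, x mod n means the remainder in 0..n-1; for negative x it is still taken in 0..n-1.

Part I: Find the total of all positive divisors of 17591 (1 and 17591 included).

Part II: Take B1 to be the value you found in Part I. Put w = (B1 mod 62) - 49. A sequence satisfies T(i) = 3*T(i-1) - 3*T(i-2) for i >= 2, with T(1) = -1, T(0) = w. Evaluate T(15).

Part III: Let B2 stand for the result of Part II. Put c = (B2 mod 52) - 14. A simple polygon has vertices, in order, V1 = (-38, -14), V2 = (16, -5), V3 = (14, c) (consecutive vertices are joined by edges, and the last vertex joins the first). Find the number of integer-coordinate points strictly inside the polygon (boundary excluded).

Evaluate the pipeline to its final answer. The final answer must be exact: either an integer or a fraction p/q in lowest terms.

1138

Part I: 17591 = 7^2 * 359; sigma = (1 + 7 + 49) * (1 + 359) = 57 * 360 = 20520; answer 20520
Part II: B1 = 20520; w = 11; T(2) = 3*(-1) - 3*(11) = -36; iterating: T(2)=-36, T(3)=-105, T(4)=-207, T(5)=-306, T(6)=-297, T(7)=27, T(8)=972, T(9)=2835, T(10)=5589, T(11)=8262, T(12)=8019, T(13)=-729, T(14)=-26244, T(15)=-76545; answer -76545
Part III: B2 = -76545; c = 37; cross terms: (-38*-5 - 16*-14)=414, (16*37 - 14*-5)=662, (14*-14 - -38*37)=1210; twice the area = |2286| = 2286; area = 1143; boundary points = 9 + 2 + 1 = 12; strictly interior points = area - boundary/2 + 1 = 1138; answer 1138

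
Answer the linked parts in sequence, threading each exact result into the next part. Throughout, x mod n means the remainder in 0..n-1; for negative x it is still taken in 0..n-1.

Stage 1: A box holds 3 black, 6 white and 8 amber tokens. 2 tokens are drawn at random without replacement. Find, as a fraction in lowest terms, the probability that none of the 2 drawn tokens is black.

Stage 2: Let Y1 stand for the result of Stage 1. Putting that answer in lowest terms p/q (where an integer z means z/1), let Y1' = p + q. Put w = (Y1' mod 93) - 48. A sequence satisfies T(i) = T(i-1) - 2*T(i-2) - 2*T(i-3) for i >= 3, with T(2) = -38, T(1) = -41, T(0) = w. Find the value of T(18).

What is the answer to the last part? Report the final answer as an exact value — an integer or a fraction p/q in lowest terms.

-469996

Stage 1: total draws C(17,2) = 136; favorable C(14,2) = 91; P = 91/136; answer 91/136
Stage 2: Y1 = 91/136; threaded value p + q = 227; w = -7; T(3) = 1*(-38) - 2*(-41) - 2*(-7) = 58; iterating: T(3)=58, T(4)=216, T(5)=176, T(6)=-372, T(7)=-1156, T(8)=-764, T(9)=2292, T(10)=6132, T(11)=3076, T(12)=-13772, T(13)=-32188, T(14)=-10796, T(15)=81124, T(16)=167092, T(17)=26436, T(18)=-469996; answer -469996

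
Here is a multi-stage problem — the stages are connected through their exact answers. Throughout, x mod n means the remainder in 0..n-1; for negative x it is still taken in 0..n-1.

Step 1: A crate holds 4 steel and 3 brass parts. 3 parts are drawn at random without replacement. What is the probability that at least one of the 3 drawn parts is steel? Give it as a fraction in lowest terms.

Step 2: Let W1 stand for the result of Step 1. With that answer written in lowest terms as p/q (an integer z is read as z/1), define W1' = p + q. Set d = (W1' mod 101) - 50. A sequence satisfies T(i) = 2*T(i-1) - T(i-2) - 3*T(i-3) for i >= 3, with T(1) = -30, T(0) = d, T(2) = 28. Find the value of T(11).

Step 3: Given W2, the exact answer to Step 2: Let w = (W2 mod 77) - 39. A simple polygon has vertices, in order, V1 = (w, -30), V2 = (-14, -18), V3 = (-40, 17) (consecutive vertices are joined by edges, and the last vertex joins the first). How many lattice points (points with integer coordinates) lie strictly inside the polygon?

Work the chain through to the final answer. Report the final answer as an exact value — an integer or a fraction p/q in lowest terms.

315

Step 1: total draws C(7,3) = 35; complement C(3,3) = 1; favorable 35 - 1 = 34; P = 34/35; answer 34/35
Step 2: W1 = 34/35; threaded value p + q = 69; d = 19; T(3) = 2*(28) - 1*(-30) - 3*(19) = 29; iterating: T(3)=29, T(4)=120, T(5)=127, T(6)=47, T(7)=-393, T(8)=-1214, T(9)=-2176, T(10)=-1959, T(11)=1900; answer 1900
Step 3: W2 = 1900; w = 13; cross terms: (13*-18 - -14*-30)=-654, (-14*17 - -40*-18)=-958, (-40*-30 - 13*17)=979; twice the area = |-633| = 633; area = 633/2; boundary points = 3 + 1 + 1 = 5; strictly interior points = area - boundary/2 + 1 = 315; answer 315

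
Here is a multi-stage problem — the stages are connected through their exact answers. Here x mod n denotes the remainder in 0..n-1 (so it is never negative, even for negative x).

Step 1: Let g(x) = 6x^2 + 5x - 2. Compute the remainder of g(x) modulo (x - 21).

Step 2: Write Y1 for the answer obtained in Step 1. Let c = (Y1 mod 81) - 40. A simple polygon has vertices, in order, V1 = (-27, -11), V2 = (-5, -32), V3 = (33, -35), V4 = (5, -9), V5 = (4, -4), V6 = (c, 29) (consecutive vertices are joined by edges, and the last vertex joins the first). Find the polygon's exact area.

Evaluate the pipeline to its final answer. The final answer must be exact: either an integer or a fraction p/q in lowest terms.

Step 1: remainder = value at the root: 6*(21)^2 + 5*(21)^1 - 2 = (2646) + (105) + (-2) = 2749; answer 2749
Step 2: Y1 = 2749; c = 36; cross terms: (-27*-32 - -5*-11)=809, (-5*-35 - 33*-32)=1231, (33*-9 - 5*-35)=-122, (5*-4 - 4*-9)=16, (4*29 - 36*-4)=260, (36*-11 - -27*29)=387; twice the area = |2581| = 2581; area = 2581/2; answer 2581/2

2581/2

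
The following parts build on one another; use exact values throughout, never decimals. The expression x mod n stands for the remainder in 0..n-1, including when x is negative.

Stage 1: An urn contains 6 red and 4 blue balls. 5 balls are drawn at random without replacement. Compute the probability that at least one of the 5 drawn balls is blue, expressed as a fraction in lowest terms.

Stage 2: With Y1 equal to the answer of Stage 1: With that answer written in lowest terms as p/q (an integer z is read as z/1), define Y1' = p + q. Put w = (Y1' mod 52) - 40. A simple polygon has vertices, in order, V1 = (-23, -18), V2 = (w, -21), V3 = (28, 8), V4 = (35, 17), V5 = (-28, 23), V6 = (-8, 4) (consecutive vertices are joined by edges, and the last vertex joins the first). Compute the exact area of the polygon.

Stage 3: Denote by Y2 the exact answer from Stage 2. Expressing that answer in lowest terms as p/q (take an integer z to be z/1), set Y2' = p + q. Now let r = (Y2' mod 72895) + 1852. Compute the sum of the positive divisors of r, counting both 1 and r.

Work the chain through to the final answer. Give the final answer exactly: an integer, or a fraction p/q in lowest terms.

6384

Stage 1: total draws C(10,5) = 252; complement C(6,5) = 6; favorable 252 - 6 = 246; P = 41/42; answer 41/42
Stage 2: Y1 = 41/42; threaded value p + q = 83; w = -9; cross terms: (-23*-21 - -9*-18)=321, (-9*8 - 28*-21)=516, (28*17 - 35*8)=196, (35*23 - -28*17)=1281, (-28*4 - -8*23)=72, (-8*-18 - -23*4)=236; twice the area = |2622| = 2622; area = 1311; answer 1311
Stage 3: Y2 = 1311; threaded value p + q = 1312; r = 3164; 3164 = 2^2 * 7 * 113; sigma = (1 + 2 + 4) * (1 + 7) * (1 + 113) = 7 * 8 * 114 = 6384; answer 6384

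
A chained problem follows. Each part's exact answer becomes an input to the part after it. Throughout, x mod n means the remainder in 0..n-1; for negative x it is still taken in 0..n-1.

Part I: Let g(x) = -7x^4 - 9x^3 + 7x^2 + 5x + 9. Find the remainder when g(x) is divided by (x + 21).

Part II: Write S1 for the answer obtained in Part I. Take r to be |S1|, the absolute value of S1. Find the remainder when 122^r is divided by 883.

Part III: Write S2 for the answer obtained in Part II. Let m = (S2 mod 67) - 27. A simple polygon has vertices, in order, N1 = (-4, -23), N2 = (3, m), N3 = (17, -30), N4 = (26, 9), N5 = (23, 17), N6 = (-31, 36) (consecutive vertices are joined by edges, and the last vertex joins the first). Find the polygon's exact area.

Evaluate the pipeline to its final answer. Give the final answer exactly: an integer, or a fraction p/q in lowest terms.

1963

Part I: remainder = value at the root: -7*(-21)^4 - 9*(-21)^3 + 7*(-21)^2 + 5*(-21)^1 + 9 = (-1361367) + (83349) + (3087) + (-105) + (9) = -1275027; answer -1275027
Part II: S1 = -1275027; r = 1275027; squarings mod 883: 122^1=122, 122^2=756, 122^4=235, 122^8=479, 122^16=744, 122^32=778, 122^64=429, 122^128=377, 122^256=849, 122^512=273, 122^1024=357, 122^2048=297, 122^4096=792, 122^8192=334, 122^16384=298, 122^32768=504, 122^65536=595, 122^131072=825, 122^262144=715, 122^524288=851, 122^1048576=141; 122^1275027 = 122^1 * 122^2 * 122^16 * 122^128 * 122^1024 * 122^4096 * 122^8192 * 122^16384 * 122^65536 * 122^131072 * 122^1048576 = 871 (mod 883); answer 871
Part III: S2 = 871; m = -27; cross terms: (-4*-27 - 3*-23)=177, (3*-30 - 17*-27)=369, (17*9 - 26*-30)=933, (26*17 - 23*9)=235, (23*36 - -31*17)=1355, (-31*-23 - -4*36)=857; twice the area = |3926| = 3926; area = 1963; answer 1963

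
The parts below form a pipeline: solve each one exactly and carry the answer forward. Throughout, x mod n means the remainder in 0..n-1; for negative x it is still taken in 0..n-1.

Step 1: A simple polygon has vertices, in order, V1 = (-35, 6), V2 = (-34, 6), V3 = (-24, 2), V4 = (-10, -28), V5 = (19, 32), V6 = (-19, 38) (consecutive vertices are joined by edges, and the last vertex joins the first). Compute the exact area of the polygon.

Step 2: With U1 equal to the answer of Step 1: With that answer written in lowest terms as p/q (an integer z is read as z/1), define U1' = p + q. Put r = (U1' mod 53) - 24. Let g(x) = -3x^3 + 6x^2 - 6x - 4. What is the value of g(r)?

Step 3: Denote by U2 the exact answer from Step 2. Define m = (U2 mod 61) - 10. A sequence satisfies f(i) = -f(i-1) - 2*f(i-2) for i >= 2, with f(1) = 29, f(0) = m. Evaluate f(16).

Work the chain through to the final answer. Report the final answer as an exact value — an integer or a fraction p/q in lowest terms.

-1629

Step 1: cross terms: (-35*6 - -34*6)=-6, (-34*2 - -24*6)=76, (-24*-28 - -10*2)=692, (-10*32 - 19*-28)=212, (19*38 - -19*32)=1330, (-19*6 - -35*38)=1216; twice the area = |3520| = 3520; area = 1760; answer 1760
Step 2: U1 = 1760; threaded value p + q = 1761; r = -12; -3*(-12)^3 + 6*(-12)^2 - 6*(-12)^1 - 4 = (5184) + (864) + (72) + (-4) = 6116; answer 6116
Step 3: U2 = 6116; m = 6; f(2) = -1*(29) - 2*(6) = -41; iterating: f(2)=-41, f(3)=-17, f(4)=99, f(5)=-65, f(6)=-133, f(7)=263, f(8)=3, f(9)=-529, f(10)=523, f(11)=535, f(12)=-1581, f(13)=511, f(14)=2651, f(15)=-3673, f(16)=-1629; answer -1629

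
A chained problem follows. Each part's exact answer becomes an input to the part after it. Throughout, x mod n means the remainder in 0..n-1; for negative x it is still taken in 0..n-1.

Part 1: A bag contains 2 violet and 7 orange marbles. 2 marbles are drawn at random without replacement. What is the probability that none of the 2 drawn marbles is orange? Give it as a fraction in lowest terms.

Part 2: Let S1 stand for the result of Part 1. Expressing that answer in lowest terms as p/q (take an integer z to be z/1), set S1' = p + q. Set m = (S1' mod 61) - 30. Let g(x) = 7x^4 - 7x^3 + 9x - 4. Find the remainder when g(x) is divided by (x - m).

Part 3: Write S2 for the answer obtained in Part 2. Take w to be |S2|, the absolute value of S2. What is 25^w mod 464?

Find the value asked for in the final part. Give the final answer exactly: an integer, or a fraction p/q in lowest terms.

313

Part 1: total draws C(9,2) = 36; favorable C(2,2) = 1; P = 1/36; answer 1/36
Part 2: S1 = 1/36; threaded value p + q = 37; m = 7; remainder = value at the root: 7*(7)^4 - 7*(7)^3 + 9*(7)^1 - 4 = (16807) + (-2401) + (63) + (-4) = 14465; answer 14465
Part 3: S2 = 14465; w = 14465; squarings mod 464: 25^1=25, 25^2=161, 25^4=401, 25^8=257, 25^16=161, 25^32=401, 25^64=257, 25^128=161, 25^256=401, 25^512=257, 25^1024=161, 25^2048=401, 25^4096=257, 25^8192=161; 25^14465 = 25^1 * 25^128 * 25^2048 * 25^4096 * 25^8192 = 313 (mod 464); answer 313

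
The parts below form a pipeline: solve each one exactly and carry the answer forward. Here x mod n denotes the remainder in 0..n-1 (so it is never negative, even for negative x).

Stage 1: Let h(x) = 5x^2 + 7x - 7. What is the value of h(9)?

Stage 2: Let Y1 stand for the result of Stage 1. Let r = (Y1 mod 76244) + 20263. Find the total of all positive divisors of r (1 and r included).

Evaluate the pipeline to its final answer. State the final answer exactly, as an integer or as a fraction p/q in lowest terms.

53088

Stage 1: 5*(9)^2 + 7*(9)^1 - 7 = (405) + (63) + (-7) = 461; answer 461
Stage 2: Y1 = 461; r = 20724; 20724 = 2^2 * 3 * 11 * 157; sigma = (1 + 2 + 4) * (1 + 3) * (1 + 11) * (1 + 157) = 7 * 4 * 12 * 158 = 53088; answer 53088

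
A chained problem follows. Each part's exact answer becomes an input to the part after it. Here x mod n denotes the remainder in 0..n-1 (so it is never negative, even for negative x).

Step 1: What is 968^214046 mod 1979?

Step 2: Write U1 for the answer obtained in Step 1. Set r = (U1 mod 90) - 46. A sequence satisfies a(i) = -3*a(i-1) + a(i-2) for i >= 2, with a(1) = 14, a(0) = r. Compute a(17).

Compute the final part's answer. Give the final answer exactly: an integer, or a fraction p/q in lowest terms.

Step 1: squarings mod 1979: 968^1=968, 968^2=957, 968^4=1551, 968^8=1116, 968^16=665, 968^32=908, 968^64=1200, 968^128=1267, 968^256=320, 968^512=1471, 968^1024=794, 968^2048=1114, 968^4096=163, 968^8192=842, 968^16384=482, 968^32768=781, 968^65536=429, 968^131072=1973; 968^214046 = 968^2 * 968^4 * 968^8 * 968^16 * 968^1024 * 968^16384 * 968^65536 * 968^131072 = 171 (mod 1979); answer 171
Step 2: U1 = 171; r = 35; a(2) = -3*(14) + 1*(35) = -7; iterating: a(2)=-7, a(3)=35, a(4)=-112, a(5)=371, a(6)=-1225, a(7)=4046, a(8)=-13363, a(9)=44135, a(10)=-145768, a(11)=481439, a(12)=-1590085, a(13)=5251694, a(14)=-17345167, a(15)=57287195, a(16)=-189206752, a(17)=624907451; answer 624907451

624907451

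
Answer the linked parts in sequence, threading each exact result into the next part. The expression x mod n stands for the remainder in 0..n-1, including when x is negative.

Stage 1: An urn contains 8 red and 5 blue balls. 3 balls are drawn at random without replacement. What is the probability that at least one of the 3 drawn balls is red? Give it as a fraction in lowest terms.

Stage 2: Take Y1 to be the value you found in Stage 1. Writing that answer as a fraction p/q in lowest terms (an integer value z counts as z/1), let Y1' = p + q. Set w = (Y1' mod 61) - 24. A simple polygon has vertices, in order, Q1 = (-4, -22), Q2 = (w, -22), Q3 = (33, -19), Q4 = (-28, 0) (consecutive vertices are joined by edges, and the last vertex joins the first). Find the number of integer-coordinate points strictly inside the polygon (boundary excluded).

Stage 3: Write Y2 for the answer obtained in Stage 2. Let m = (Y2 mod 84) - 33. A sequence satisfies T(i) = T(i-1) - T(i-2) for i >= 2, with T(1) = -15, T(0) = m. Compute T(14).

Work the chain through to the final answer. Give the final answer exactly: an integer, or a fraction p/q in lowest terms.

-21

Stage 1: total draws C(13,3) = 286; complement C(5,3) = 10; favorable 286 - 10 = 276; P = 138/143; answer 138/143
Stage 2: Y1 = 138/143; threaded value p + q = 281; w = 13; cross terms: (-4*-22 - 13*-22)=374, (13*-19 - 33*-22)=479, (33*0 - -28*-19)=-532, (-28*-22 - -4*0)=616; twice the area = |937| = 937; area = 937/2; boundary points = 17 + 1 + 1 + 2 = 21; strictly interior points = area - boundary/2 + 1 = 459; answer 459
Stage 3: Y2 = 459; m = 6; T(2) = 1*(-15) - 1*(6) = -21; iterating: T(2)=-21, T(3)=-6, T(4)=15, T(5)=21, T(6)=6, T(7)=-15, T(8)=-21, T(9)=-6, T(10)=15, T(11)=21, T(12)=6, T(13)=-15, T(14)=-21; answer -21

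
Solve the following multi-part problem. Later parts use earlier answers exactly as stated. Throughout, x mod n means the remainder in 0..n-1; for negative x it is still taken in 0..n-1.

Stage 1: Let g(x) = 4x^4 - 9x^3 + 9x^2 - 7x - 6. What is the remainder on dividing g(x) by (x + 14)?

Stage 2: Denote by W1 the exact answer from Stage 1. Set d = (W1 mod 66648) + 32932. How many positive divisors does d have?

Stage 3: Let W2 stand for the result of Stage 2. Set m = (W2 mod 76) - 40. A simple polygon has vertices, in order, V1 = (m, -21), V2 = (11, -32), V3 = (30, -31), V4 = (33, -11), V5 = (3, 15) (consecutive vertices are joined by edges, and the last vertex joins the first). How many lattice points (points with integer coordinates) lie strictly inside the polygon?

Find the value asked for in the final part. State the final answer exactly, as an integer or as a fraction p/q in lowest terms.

1801

Stage 1: remainder = value at the root: 4*(-14)^4 - 9*(-14)^3 + 9*(-14)^2 - 7*(-14)^1 - 6 = (153664) + (24696) + (1764) + (98) + (-6) = 180216; answer 180216
Stage 2: W1 = 180216; d = 79852; 79852 = 2^2 * 19963; number of divisors = (2+1) * (1+1) = 6; answer 6
Stage 3: W2 = 6; m = -34; cross terms: (-34*-32 - 11*-21)=1319, (11*-31 - 30*-32)=619, (30*-11 - 33*-31)=693, (33*15 - 3*-11)=528, (3*-21 - -34*15)=447; twice the area = |3606| = 3606; area = 1803; boundary points = 1 + 1 + 1 + 2 + 1 = 6; strictly interior points = area - boundary/2 + 1 = 1801; answer 1801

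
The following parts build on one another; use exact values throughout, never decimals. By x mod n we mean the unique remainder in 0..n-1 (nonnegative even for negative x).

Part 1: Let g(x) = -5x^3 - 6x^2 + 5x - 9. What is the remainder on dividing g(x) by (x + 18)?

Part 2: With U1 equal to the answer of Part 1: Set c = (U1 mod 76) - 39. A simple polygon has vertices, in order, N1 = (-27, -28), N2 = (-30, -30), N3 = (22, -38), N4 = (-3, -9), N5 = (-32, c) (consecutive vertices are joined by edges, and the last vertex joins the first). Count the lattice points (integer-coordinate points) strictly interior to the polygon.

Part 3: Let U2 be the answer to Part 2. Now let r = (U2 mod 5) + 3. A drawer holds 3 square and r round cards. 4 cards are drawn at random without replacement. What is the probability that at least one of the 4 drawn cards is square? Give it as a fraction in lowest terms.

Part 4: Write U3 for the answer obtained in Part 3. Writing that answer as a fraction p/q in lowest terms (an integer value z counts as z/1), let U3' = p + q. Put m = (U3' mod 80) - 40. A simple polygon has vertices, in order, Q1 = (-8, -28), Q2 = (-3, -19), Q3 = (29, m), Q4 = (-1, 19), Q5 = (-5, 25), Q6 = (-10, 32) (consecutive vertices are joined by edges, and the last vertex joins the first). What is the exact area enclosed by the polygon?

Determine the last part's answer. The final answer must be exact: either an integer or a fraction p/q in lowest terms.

946

Part 1: remainder = value at the root: -5*(-18)^3 - 6*(-18)^2 + 5*(-18)^1 - 9 = (29160) + (-1944) + (-90) + (-9) = 27117; answer 27117
Part 2: U1 = 27117; c = 22; cross terms: (-27*-30 - -30*-28)=-30, (-30*-38 - 22*-30)=1800, (22*-9 - -3*-38)=-312, (-3*22 - -32*-9)=-354, (-32*-28 - -27*22)=1490; twice the area = |2594| = 2594; area = 1297; boundary points = 1 + 4 + 1 + 1 + 5 = 12; strictly interior points = area - boundary/2 + 1 = 1292; answer 1292
Part 3: U2 = 1292; r = 5; total draws C(8,4) = 70; complement C(5,4) = 5; favorable 70 - 5 = 65; P = 13/14; answer 13/14
Part 4: U3 = 13/14; threaded value p + q = 27; m = -13; cross terms: (-8*-19 - -3*-28)=68, (-3*-13 - 29*-19)=590, (29*19 - -1*-13)=538, (-1*25 - -5*19)=70, (-5*32 - -10*25)=90, (-10*-28 - -8*32)=536; twice the area = |1892| = 1892; area = 946; answer 946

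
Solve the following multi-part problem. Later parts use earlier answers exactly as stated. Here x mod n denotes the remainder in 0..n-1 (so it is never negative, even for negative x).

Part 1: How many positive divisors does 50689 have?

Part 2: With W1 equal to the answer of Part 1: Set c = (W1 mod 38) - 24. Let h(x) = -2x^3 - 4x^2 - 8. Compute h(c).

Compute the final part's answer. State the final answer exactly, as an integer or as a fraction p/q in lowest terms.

Part 1: 50689 = 173 * 293; number of divisors = (1+1) * (1+1) = 4; answer 4
Part 2: W1 = 4; c = -20; -2*(-20)^3 - 4*(-20)^2 - 8 = (16000) + (-1600) + (-8) = 14392; answer 14392

14392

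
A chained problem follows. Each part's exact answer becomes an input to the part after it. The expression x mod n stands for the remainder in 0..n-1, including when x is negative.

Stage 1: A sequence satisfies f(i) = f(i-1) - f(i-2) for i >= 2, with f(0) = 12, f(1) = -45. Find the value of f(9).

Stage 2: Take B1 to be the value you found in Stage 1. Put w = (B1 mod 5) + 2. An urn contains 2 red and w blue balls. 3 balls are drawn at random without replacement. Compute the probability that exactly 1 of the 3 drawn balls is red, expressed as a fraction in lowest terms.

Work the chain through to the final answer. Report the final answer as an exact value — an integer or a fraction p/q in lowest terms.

Stage 1: f(2) = 1*(-45) - 1*(12) = -57; iterating: f(2)=-57, f(3)=-12, f(4)=45, f(5)=57, f(6)=12, f(7)=-45, f(8)=-57, f(9)=-12; answer -12
Stage 2: B1 = -12; w = 5; total draws C(7,3) = 35; favorable C(2,1)*C(5,2) = 20; P = 4/7; answer 4/7

4/7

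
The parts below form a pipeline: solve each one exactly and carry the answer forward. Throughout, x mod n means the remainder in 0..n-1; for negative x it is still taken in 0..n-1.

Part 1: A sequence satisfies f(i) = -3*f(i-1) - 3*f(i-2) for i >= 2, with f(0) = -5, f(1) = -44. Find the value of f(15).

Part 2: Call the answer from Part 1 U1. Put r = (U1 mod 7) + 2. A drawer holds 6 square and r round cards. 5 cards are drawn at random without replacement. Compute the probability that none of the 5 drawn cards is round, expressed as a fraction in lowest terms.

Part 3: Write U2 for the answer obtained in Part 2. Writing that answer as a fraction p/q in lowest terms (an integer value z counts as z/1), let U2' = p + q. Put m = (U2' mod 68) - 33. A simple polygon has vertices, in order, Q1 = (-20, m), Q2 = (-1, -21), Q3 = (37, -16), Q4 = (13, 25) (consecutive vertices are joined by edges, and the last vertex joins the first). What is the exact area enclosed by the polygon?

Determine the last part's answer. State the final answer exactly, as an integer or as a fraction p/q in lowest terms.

1556

Part 1: f(2) = -3*(-44) - 3*(-5) = 147; iterating: f(2)=147, f(3)=-309, f(4)=486, f(5)=-531, f(6)=135, f(7)=1188, f(8)=-3969, f(9)=8343, f(10)=-13122, f(11)=14337, f(12)=-3645, f(13)=-32076, f(14)=107163, f(15)=-225261; answer -225261
Part 2: U1 = -225261; r = 8; total draws C(14,5) = 2002; favorable C(6,5) = 6; P = 3/1001; answer 3/1001
Part 3: U2 = 3/1001; threaded value p + q = 1004; m = 19; cross terms: (-20*-21 - -1*19)=439, (-1*-16 - 37*-21)=793, (37*25 - 13*-16)=1133, (13*19 - -20*25)=747; twice the area = |3112| = 3112; area = 1556; answer 1556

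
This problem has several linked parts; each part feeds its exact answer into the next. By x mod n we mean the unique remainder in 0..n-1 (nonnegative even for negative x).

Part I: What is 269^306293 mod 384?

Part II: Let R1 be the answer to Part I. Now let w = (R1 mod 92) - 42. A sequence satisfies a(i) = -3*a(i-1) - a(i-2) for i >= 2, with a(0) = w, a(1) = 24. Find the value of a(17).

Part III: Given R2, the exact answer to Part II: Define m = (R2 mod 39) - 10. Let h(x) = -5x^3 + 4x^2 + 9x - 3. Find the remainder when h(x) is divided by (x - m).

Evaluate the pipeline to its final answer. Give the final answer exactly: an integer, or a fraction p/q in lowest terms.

Part I: squarings mod 384: 269^1=269, 269^2=169, 269^4=145, 269^8=289, 269^16=193, 269^32=1, 269^64=1, 269^128=1, 269^256=1, 269^512=1, 269^1024=1, 269^2048=1, 269^4096=1, 269^8192=1, 269^16384=1, 269^32768=1, 269^65536=1, 269^131072=1, 269^262144=1; 269^306293 = 269^1 * 269^4 * 269^16 * 269^32 * 269^64 * 269^1024 * 269^2048 * 269^8192 * 269^32768 * 269^262144 = 29 (mod 384); answer 29
Part II: R1 = 29; w = -13; a(2) = -3*(24) - 1*(-13) = -59; iterating: a(2)=-59, a(3)=153, a(4)=-400, a(5)=1047, a(6)=-2741, a(7)=7176, a(8)=-18787, a(9)=49185, a(10)=-128768, a(11)=337119, a(12)=-882589, a(13)=2310648, a(14)=-6049355, a(15)=15837417, a(16)=-41462896, a(17)=108551271; answer 108551271
Part III: R2 = 108551271; m = 26; remainder = value at the root: -5*(26)^3 + 4*(26)^2 + 9*(26)^1 - 3 = (-87880) + (2704) + (234) + (-3) = -84945; answer -84945

-84945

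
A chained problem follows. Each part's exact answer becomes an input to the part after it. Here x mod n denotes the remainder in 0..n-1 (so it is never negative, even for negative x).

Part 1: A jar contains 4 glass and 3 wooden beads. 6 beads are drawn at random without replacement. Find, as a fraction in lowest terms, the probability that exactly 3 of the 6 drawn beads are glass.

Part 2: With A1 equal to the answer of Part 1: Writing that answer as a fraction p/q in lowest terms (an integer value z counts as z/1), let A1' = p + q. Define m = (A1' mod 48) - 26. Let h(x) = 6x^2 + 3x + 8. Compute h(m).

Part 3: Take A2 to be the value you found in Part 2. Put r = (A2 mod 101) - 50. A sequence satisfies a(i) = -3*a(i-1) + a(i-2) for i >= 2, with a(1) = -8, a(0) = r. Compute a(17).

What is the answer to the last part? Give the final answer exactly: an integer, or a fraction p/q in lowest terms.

1310981818

Part 1: total draws C(7,6) = 7; favorable C(4,3)*C(3,3) = 4; P = 4/7; answer 4/7
Part 2: A1 = 4/7; threaded value p + q = 11; m = -15; 6*(-15)^2 + 3*(-15)^1 + 8 = (1350) + (-45) + (8) = 1313; answer 1313
Part 3: A2 = 1313; r = -50; a(2) = -3*(-8) + 1*(-50) = -26; iterating: a(2)=-26, a(3)=70, a(4)=-236, a(5)=778, a(6)=-2570, a(7)=8488, a(8)=-28034, a(9)=92590, a(10)=-305804, a(11)=1010002, a(12)=-3335810, a(13)=11017432, a(14)=-36388106, a(15)=120181750, a(16)=-396933356, a(17)=1310981818; answer 1310981818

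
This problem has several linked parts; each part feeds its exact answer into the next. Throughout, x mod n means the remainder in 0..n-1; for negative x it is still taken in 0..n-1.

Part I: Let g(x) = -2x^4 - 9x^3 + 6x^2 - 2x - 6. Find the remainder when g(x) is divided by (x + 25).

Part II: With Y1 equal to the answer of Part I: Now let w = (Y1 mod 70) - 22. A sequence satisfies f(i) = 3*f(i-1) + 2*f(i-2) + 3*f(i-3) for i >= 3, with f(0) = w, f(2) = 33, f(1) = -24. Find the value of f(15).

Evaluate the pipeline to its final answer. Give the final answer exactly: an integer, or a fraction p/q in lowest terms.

Part I: remainder = value at the root: -2*(-25)^4 - 9*(-25)^3 + 6*(-25)^2 - 2*(-25)^1 - 6 = (-781250) + (140625) + (3750) + (50) + (-6) = -636831; answer -636831
Part II: Y1 = -636831; w = 7; f(3) = 3*(33) + 2*(-24) + 3*(7) = 72; iterating: f(3)=72, f(4)=210, f(5)=873, f(6)=3255, f(7)=12141, f(8)=45552, f(9)=170703, f(10)=639636, f(11)=2396970, f(12)=8982291, f(13)=33659721, f(14)=126134655, f(15)=472670280; answer 472670280

472670280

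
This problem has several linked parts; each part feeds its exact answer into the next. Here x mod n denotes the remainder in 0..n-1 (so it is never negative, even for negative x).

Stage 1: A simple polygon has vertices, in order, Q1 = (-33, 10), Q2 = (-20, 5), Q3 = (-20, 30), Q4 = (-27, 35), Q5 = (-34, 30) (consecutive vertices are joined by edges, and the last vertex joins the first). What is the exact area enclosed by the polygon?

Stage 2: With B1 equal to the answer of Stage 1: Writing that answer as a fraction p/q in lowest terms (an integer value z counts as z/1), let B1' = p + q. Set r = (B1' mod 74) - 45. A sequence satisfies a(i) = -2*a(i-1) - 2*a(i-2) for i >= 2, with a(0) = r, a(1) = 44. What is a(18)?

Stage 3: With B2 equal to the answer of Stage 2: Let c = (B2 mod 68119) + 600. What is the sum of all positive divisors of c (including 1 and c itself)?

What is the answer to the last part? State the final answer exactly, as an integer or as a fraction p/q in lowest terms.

Stage 1: cross terms: (-33*5 - -20*10)=35, (-20*30 - -20*5)=-500, (-20*35 - -27*30)=110, (-27*30 - -34*35)=380, (-34*10 - -33*30)=650; twice the area = |675| = 675; area = 675/2; answer 675/2
Stage 2: B1 = 675/2; threaded value p + q = 677; r = -34; a(2) = -2*(44) - 2*(-34) = -20; iterating: a(2)=-20, a(3)=-48, a(4)=136, a(5)=-176, a(6)=80, a(7)=192, a(8)=-544, a(9)=704, a(10)=-320, a(11)=-768, a(12)=2176, a(13)=-2816, a(14)=1280, a(15)=3072, a(16)=-8704, a(17)=11264, a(18)=-5120; answer -5120
Stage 3: B2 = -5120; c = 63599; 63599 is prime, so its only divisors are 1 and 63599; sigma = 1 + 63599 = 63600; answer 63600

63600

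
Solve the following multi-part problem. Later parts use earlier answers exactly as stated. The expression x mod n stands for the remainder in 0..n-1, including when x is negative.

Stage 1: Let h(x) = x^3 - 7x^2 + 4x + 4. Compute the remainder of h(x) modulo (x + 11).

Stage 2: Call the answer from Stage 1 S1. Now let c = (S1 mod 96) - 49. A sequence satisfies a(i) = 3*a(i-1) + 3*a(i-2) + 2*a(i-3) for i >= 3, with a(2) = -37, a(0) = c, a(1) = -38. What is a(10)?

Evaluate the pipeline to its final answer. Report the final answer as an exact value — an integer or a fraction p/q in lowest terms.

-2213944

Stage 1: remainder = value at the root: 1*(-11)^3 - 7*(-11)^2 + 4*(-11)^1 + 4 = (-1331) + (-847) + (-44) + (4) = -2218; answer -2218
Stage 2: S1 = -2218; c = 37; a(3) = 3*(-37) + 3*(-38) + 2*(37) = -151; iterating: a(3)=-151, a(4)=-640, a(5)=-2447, a(6)=-9563, a(7)=-37310, a(8)=-145513, a(9)=-567595, a(10)=-2213944; answer -2213944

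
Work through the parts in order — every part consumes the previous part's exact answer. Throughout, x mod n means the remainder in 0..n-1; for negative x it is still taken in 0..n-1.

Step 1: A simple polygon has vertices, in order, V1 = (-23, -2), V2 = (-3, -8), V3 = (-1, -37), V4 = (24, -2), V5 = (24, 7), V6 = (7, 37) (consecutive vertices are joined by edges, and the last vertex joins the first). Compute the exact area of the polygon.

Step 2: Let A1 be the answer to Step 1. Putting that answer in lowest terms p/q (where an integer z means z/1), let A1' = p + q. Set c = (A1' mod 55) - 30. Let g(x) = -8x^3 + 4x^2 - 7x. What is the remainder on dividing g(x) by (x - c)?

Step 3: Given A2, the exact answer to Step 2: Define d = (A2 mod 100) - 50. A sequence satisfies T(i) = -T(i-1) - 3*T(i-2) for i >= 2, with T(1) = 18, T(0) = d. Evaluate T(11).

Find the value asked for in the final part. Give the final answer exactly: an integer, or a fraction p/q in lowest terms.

Step 1: cross terms: (-23*-8 - -3*-2)=178, (-3*-37 - -1*-8)=103, (-1*-2 - 24*-37)=890, (24*7 - 24*-2)=216, (24*37 - 7*7)=839, (7*-2 - -23*37)=837; twice the area = |3063| = 3063; area = 3063/2; answer 3063/2
Step 2: A1 = 3063/2; threaded value p + q = 3065; c = 10; remainder = value at the root: -8*(10)^3 + 4*(10)^2 - 7*(10)^1 = (-8000) + (400) + (-70) = -7670; answer -7670
Step 3: A2 = -7670; d = -20; T(2) = -1*(18) - 3*(-20) = 42; iterating: T(2)=42, T(3)=-96, T(4)=-30, T(5)=318, T(6)=-228, T(7)=-726, T(8)=1410, T(9)=768, T(10)=-4998, T(11)=2694; answer 2694

2694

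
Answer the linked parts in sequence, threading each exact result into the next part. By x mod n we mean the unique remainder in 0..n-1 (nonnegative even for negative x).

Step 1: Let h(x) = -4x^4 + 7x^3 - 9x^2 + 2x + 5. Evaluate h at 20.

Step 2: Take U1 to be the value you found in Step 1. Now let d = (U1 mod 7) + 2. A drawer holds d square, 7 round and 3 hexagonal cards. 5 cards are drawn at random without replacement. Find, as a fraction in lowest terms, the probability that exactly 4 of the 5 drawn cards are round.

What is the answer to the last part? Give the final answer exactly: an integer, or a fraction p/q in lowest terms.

15/208

Step 1: -4*(20)^4 + 7*(20)^3 - 9*(20)^2 + 2*(20)^1 + 5 = (-640000) + (56000) + (-3600) + (40) + (5) = -587555; answer -587555
Step 2: U1 = -587555; d = 6; total draws C(16,5) = 4368; favorable C(7,4)*C(9,1) = 315; P = 15/208; answer 15/208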